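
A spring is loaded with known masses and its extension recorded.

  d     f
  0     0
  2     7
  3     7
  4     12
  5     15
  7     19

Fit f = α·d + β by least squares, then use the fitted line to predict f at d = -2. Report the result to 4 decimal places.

With design matrix A, AᵀA = [[103, 21]; [21, 6]] and Aᵀf = [291, 60]ᵀ.
Δ = 103·6 − 21² = 177.
α = (291·6 − 21·60)/177 = 162/59; β = (103·60 − 21·291)/177 = 23/59.
At d = -2: f̂ = (162/59)·(-2) + (23/59)·(1) = -301/59.

f̂ = -5.1017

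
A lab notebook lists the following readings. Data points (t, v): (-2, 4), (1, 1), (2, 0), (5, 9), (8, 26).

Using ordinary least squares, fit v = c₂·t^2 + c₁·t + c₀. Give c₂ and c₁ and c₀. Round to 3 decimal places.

The normal system AᵀA·[c₂, c₁, c₀]ᵀ = Aᵀv is [[4754, 638, 98]; [638, 98, 14]; [98, 14, 5]]·[c₂, c₁, c₀]ᵀ = [1906, 246, 40]ᵀ.
Inverting the 3×3 Gram matrix, [c₂, c₁, c₀]ᵀ = [599/1194, -983/1194, 94/199]ᵀ.

c₂ = 0.502, c₁ = -0.823, c₀ = 0.472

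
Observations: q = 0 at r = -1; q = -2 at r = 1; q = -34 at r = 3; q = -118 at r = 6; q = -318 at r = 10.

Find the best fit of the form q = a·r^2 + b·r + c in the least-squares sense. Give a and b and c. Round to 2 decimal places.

With design matrix A, AᵀA = [[11379, 1243, 147]; [1243, 147, 19]; [147, 19, 5]] and Aᵀq = [-36356, -3992, -472]ᵀ.
Solving the 3×3 system (Gaussian elimination) gives a = -110537/37172, b = -81115/37172, c = 12247/9293.

a = -2.97, b = -2.18, c = 1.32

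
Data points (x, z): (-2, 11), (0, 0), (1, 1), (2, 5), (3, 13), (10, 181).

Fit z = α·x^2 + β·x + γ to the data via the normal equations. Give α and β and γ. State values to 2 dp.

Normal-equation sums: Σx^2·x^2 = 10114, Σx^2·x = 1028, Σx^2 = 118, Σx·x = 118, Σx = 14, Σ1 = 6.
Moment sums: Σx^2·z = 18282, Σx·z = 1838, Σz = 211.
Row-reducing yields α = 289681/147786, β = -224561/147786, γ = 8019/49262.

α = 1.96, β = -1.52, γ = 0.16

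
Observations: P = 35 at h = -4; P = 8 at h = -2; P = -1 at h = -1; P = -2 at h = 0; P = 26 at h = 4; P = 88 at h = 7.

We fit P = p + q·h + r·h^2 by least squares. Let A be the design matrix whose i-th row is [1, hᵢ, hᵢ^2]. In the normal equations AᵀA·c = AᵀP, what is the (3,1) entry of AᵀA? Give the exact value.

Row 3 ↔ basis h^2, column 1 ↔ basis 1, so (AᵀA)_{3,1} = Σᵢ h^2 = (16)·(1) + (4)·(1) + (1)·(1) + (0)·(1) + (16)·(1) + (49)·(1) = 86.

86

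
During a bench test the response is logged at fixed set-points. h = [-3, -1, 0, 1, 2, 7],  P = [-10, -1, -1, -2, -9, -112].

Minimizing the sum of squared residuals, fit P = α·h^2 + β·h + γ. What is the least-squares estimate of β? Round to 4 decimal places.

Setting ∂/∂α … = 0 gives: 2500·α + 324·β + 64·γ = -5617;  324·α + 64·β + 6·γ = -773;  64·α + 6·β + 6·γ = -135.
Inverting the 3×3 Gram matrix, [α, β, γ]ᵀ = [-114579/56708, -55079/28354, 14101/14177]ᵀ.

β = -1.9425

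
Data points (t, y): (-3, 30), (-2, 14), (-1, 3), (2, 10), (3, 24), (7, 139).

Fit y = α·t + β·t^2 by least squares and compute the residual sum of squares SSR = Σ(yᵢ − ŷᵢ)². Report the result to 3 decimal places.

SSR = 1.026

Normal-equation sums: Σt·t = 76, Σt·t^2 = 342, Σt^2·t^2 = 2596.
Moment sums: Σt·y = 944, Σt^2·y = 7396.
Normal equations: [[76, 342]; [342, 2596]]·[α, β]ᵀ = [944, 7396]ᵀ.
Eliminating β: 2596·(row 1) − 342·(row 2) gives 80332·α = 2596·944 − 342·7396 = -78808, so α = -19702/20083.
Then β = (7396 − 342·(-19702/20083))/2596 = 3148/1057.
Residuals: 5076/20083, 2510/20083, -19265/20083, 986/20083, 2790/20083, -191/2869; SSR = 20602/20083.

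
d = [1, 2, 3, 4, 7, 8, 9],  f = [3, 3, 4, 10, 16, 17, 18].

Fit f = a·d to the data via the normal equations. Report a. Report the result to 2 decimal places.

a = 2.10

With design matrix X, XᵀX = [[224]] and Xᵀf = [471]ᵀ.
a = 471/224 = 2.10268.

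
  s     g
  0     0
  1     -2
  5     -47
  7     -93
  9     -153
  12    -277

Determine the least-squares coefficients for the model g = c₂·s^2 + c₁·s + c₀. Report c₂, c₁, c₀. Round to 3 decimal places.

c₂ = -1.969, c₁ = 0.615, c₀ = -0.381

Entries of XᵀX: Σs^2·s^2 = 30324, Σs^2·s = 2926, Σs^2 = 300, Σs·s = 300, Σs = 34, Σ1 = 6.
Right-hand side: Σs^2·g = -58015, Σs·g = -5589, Σg = -572.
So XᵀX·[c₂, c₁, c₀]ᵀ = Xᵀg: [[30324, 2926, 300]; [2926, 300, 34]; [300, 34, 6]]·[c₂, c₁, c₀]ᵀ = [-58015, -5589, -572]ᵀ.
Row-reducing yields c₂ = -209228/106275, c₁ = 43573/70850, c₀ = -81041/212550.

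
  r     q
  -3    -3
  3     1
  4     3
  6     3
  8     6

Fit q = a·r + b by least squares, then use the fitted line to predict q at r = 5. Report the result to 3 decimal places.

Entries of XᵀX: Σr·r = 134, Σr = 18, Σ1 = 5.
Moment sums: Σr·q = 90, Σq = 10.
Eliminating b: 5·(row 1) − 18·(row 2) gives 346·a = 5·90 − 18·10 = 270, so a = 135/173.
Then b = (10 − 18·(135/173))/5 = -140/173.
At r = 5: q̂ = (135/173)·(5) + (-140/173)·(1) = 535/173.

q̂ = 3.092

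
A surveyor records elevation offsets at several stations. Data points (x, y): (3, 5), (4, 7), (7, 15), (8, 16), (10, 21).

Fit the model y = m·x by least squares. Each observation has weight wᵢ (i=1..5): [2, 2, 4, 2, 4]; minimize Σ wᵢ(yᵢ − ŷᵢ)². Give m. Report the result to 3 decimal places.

Sums needed: Σwᵢ·x·x = 774.
For AᵀWy: Σwᵢ·x·y = 1602.
Hence m = 1602 / 774 ≈ 2.06977.

m = 2.070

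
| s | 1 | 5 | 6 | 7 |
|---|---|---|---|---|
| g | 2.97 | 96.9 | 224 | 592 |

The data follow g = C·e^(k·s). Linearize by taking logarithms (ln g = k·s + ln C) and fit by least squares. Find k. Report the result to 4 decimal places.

k = 0.8766

With ln gᵢ as the transformed response and sᵢ as the regressor:
Σs = 19.0000, Σ(s)² = 111.0000, Σln g = 17.4574, Σs·ln g = 101.1114.
Normal system: [[111.0000, 19.0000]; [19.0000, 4]]·[k, ln C]ᵀ = [101.1114, 17.4574]ᵀ.
Δ = 111.0000·4 − (19.0000)² = 83.0000; k = (101.1114·4 − 19.0000·17.4574)/83.0000 = 0.87657, ln C = (111.0000·17.4574 − 19.0000·101.1114)/83.0000 = 0.20066.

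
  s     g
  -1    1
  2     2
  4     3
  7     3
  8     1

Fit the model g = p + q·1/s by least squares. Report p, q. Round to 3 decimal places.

Entries of MᵀM: Σ1 = 5, Σ1/s = 1/56, Σ1/s·1/s = 4229/3136.
Right-hand side: Σg = 10, Σ1/s·g = 73/56.
MᵀM·[p, q]ᵀ = Mᵀg becomes [[5, 1/56]; [1/56, 4229/3136]]·[p, q]ᵀ = [10, 73/56]ᵀ.
Determinant 5·(4229/3136) − (1/56)² = 2643/392.
p = (10·(4229/3136) − (1/56)·(73/56))/(2643/392) = 42217/21144; q = (5·(73/56) − (1/56)·10)/(2643/392) = 2485/2643.

p = 1.997, q = 0.940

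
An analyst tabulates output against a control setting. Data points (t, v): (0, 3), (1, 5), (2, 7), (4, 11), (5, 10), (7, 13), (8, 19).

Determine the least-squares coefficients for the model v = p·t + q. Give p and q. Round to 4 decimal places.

Setting ∂/∂p … = 0 gives: 159·p + 27·q = 356;  27·p + 7·q = 68.
(Σt·t = 159, Σt = 27, Σ1 = 7, Σt·v = 356, Σv = 68.)
det = 159·7 − 27² = 384.
p = (356·7 − 27·68)/384 = 41/24; q = (159·68 − 27·356)/384 = 25/8.

p = 1.7083, q = 3.1250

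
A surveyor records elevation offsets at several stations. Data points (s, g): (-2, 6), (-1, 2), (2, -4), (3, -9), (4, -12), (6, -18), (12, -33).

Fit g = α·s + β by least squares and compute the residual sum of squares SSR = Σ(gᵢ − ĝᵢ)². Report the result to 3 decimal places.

Normal-equation sums: Σs·s = 214, Σs = 24, Σ1 = 7.
Right-hand side: Σs·g = -601, Σg = -68.
Eliminating β: 7·(row 1) − 24·(row 2) gives 922·α = 7·(-601) − 24·(-68) = -2575, so α = -2575/922.
Then β = ((-68) − 24·(-2575/922))/7 = -64/461.
Residuals: 255/461, -603/922, 795/461, -445/922, -318/461, -509/461, 301/461; SSR = 5589/922.

SSR = 6.062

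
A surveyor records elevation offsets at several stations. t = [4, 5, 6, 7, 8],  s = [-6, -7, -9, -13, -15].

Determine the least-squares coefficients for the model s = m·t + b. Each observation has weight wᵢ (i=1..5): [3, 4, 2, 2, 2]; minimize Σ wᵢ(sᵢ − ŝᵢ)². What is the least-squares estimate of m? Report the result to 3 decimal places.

Sums needed: Σwᵢ·t·t = 446, Σwᵢ·t = 74, Σwᵢ·1 = 13.
For MᵀWs: Σwᵢ·t·s = -742, Σwᵢ·s = -120.
MᵀWM·[m, b]ᵀ = MᵀWs becomes [[446, 74]; [74, 13]]·[m, b]ᵀ = [-742, -120]ᵀ.
det = 446·13 − 74² = 322.
m = ((-742)·13 − 74·(-120))/322 = -383/161; b = (446·(-120) − 74·(-742))/322 = 694/161.

m = -2.379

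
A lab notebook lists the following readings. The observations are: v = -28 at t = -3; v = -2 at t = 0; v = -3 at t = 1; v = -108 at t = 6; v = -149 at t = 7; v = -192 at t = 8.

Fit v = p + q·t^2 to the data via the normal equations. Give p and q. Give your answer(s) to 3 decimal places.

From the data, Σ1 = 6, Σt^2 = 159, Σt^2·t^2 = 7875.
For Xᵀv: Σv = -482, Σt^2·v = -23732.
XᵀX·[p, q]ᵀ = Xᵀv becomes [[6, 159]; [159, 7875]]·[p, q]ᵀ = [-482, -23732]ᵀ.
Eliminating q: 7875·(row 1) − 159·(row 2) gives 21969·p = 7875·(-482) − 159·(-23732) = -22362, so p = -7454/7323.
Then q = ((-23732) − 159·(-7454/7323))/7875 = -7306/2441.

p = -1.018, q = -2.993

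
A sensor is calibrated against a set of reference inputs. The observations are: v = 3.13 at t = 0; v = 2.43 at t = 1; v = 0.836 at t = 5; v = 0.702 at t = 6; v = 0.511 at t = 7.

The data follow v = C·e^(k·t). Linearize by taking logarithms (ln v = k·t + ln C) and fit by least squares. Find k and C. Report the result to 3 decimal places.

k = -0.257, C = 3.129

With ln vᵢ as the transformed response and tᵢ as the regressor:
Over the data: Σt = 19.0000, Σ(t)² = 111.0000, Σln v = 0.8246, Σt·ln v = -6.8304.
Normal system: [[111.0000, 19.0000]; [19.0000, 5]]·[k, ln C]ᵀ = [-6.8304, 0.8246]ᵀ.
Δ = 111.0000·5 − (19.0000)² = 194.0000; k = (-6.8304·5 − 19.0000·0.8246)/194.0000 = -0.25680, ln C = (111.0000·0.8246 − 19.0000·-6.8304)/194.0000 = 1.14076, so C = exp(1.14076) = 3.12913.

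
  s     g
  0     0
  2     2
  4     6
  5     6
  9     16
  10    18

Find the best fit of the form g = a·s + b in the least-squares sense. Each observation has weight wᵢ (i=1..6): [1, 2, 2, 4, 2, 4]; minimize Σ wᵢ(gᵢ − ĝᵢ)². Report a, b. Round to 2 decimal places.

With design matrix X, XᵀWX = [[702, 90]; [90, 15]] and XᵀWg = [1184, 144]ᵀ.
Eliminating b: 15·(row 1) − 90·(row 2) gives 2430·a = 15·1184 − 90·144 = 4800, so a = 160/81.
Then b = (144 − 90·(160/81))/15 = -304/135.

a = 1.98, b = -2.25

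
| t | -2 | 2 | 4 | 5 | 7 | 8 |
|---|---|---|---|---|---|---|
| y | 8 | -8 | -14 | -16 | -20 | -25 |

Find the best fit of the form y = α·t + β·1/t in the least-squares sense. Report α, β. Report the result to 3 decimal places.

Sums needed: Σt·t = 162, Σt·1/t = 6, Σ1/t·1/t = 50061/78400.
Right-hand side: Σt·y = -508, Σ1/t·y = -5791/280.
det = 162·(50061/78400) − 6² = 2643741/39200.
α = ((-508)·(50061/78400) − 6·(-5791/280))/(2643741/39200) = -2617018/881247; β = (162·(-5791/280) − 6·(-508))/(2643741/39200) = -3952760/881247.

α = -2.970, β = -4.485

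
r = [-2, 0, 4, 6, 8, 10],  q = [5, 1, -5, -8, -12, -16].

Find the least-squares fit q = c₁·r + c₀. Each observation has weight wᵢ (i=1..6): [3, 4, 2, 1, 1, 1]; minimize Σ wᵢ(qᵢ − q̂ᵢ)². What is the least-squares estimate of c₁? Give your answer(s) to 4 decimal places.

The normal system AᵀWA·[c₁, c₀]ᵀ = AᵀWq is [[244, 26]; [26, 12]]·[c₁, c₀]ᵀ = [-374, -27]ᵀ.
Δ = 244·12 − 26² = 2252.
c₁ = ((-374)·12 − 26·(-27))/2252 = -1893/1126; c₀ = (244·(-27) − 26·(-374))/2252 = 784/563.

c₁ = -1.6812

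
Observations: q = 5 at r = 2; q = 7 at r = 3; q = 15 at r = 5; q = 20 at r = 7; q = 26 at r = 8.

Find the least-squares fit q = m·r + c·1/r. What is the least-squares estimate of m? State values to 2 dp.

m = 3.14

The normal equations are: 151·m + 5·c = 454;  5·m + (308449/705600)·c = 1171/84.
(Σr·r = 151, Σr·1/r = 5, Σ1/r·1/r = 308449/705600, Σr·q = 454, Σ1/r·q = 1171/84.)
det = 151·(308449/705600) − 5² = 28935799/705600.
m = (454·(308449/705600) − 5·(1171/84))/(28935799/705600) = 90853846/28935799; c = (151·(1171/84) − 5·454)/(28935799/705600) = -116415600/28935799.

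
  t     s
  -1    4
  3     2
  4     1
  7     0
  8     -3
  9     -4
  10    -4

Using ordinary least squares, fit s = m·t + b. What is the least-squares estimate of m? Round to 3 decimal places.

m = -0.778

Forming AᵀA = [[320, 40]; [40, 7]] and Aᵀs = [-94, -4]ᵀ gives AᵀA·[m, b]ᵀ = Aᵀs.
Eliminating b: 7·(row 1) − 40·(row 2) gives 640·m = 7·(-94) − 40·(-4) = -498, so m = -249/320.
Then b = ((-4) − 40·(-249/320))/7 = 31/8.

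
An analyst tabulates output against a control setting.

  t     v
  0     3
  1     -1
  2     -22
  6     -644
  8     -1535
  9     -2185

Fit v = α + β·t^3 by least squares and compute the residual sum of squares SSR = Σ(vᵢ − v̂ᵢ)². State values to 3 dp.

The normal equations are: 6·α + 1466·β = -4384;  1466·α + 840306·β = -2518066.
(Σ1 = 6, Σt^3 = 1466, Σt^3·t^3 = 840306, Σv = -4384, Σt^3·v = -2518066.)
Δ = 6·840306 − 1466² = 2892680.
α = ((-4384)·840306 − 1466·(-2518066))/2892680 = 1895813/723170; β = (6·(-2518066) − 1466·(-4384))/2892680 = -2170363/723170.
Residuals: 273697/723170, -44862/72317, -442649/723170, 236223/144634, -735907/723170, 86182/361585; SSR = 1685917/361585.

SSR = 4.663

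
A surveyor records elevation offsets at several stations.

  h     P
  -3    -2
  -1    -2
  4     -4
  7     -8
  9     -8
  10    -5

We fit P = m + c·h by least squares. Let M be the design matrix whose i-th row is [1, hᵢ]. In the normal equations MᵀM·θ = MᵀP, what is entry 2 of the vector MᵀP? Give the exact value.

-186

Entry 2 ↔ basis h, so (MᵀP)_{2} = Σᵢ (h)·Pᵢ = (-3)·(-2) + (-1)·(-2) + (4)·(-4) + (7)·(-8) + (9)·(-8) + (10)·(-5) = -186.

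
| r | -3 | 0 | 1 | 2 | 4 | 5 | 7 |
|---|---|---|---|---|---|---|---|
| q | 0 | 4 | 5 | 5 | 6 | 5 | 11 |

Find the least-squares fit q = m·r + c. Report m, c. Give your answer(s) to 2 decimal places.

Normal-equation sums: Σr·r = 104, Σr = 16, Σ1 = 7.
Moment sums: Σr·q = 141, Σq = 36.
det = 104·7 − 16² = 472.
m = (141·7 − 16·36)/472 = 411/472; c = (104·36 − 16·141)/472 = 186/59.

m = 0.87, c = 3.15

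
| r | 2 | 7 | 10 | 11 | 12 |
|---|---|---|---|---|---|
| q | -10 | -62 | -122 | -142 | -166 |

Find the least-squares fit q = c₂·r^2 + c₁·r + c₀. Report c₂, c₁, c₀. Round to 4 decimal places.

The normal system XᵀX·[c₂, c₁, c₀]ᵀ = Xᵀq is [[47794, 4410, 418]; [4410, 418, 42]; [418, 42, 5]]·[c₂, c₁, c₀]ᵀ = [-56364, -5228, -502]ᵀ.
Row-reducing yields c₂ = -4657/4676, c₁ = -1189/668, c₀ = -2558/1169.

c₂ = -0.9959, c₁ = -1.7799, c₀ = -2.1882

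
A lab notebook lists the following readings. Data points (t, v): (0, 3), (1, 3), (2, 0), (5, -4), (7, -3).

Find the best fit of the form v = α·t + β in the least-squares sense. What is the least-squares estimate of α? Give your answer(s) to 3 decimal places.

α = -1.029

MᵀM·[α, β]ᵀ = Mᵀv reads: 79·α + 15·β = -38;  15·α + 5·β = -1.
Eliminating β: 5·(row 1) − 15·(row 2) gives 170·α = 5·(-38) − 15·(-1) = -175, so α = -35/34.
Then β = ((-1) − 15·(-35/34))/5 = 491/170.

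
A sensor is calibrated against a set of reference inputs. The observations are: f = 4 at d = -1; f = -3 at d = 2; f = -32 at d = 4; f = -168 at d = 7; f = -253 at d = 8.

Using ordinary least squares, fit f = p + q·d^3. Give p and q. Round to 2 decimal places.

p = 1.59, q = -0.50

From the data, Σ1 = 5, Σd^3 = 926, Σd^3·d^3 = 383954.
Right-hand side: Σf = -452, Σd^3·f = -189236.
Δ = 5·383954 − 926² = 1062294.
p = ((-452)·383954 − 926·(-189236))/1062294 = 280888/177049; q = (5·(-189236) − 926·(-452))/1062294 = -87938/177049.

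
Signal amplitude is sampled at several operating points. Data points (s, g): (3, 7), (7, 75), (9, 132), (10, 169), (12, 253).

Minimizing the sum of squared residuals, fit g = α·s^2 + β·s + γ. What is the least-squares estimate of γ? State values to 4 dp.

γ = 1.0197

From the data, Σs^2·s^2 = 39779, Σs^2·s = 3827, Σs^2 = 383, Σs·s = 383, Σs = 41, Σ1 = 5.
Moment sums: Σs^2·g = 67762, Σs·g = 6460, Σg = 636.
So AᵀA·[α, β, γ]ᵀ = Aᵀg: [[39779, 3827, 383]; [3827, 383, 41]; [383, 41, 5]]·[α, β, γ]ᵀ = [67762, 6460, 636]ᵀ.
Row-reducing yields α = 1181/561, β = -2836/663, γ = 2479/2431.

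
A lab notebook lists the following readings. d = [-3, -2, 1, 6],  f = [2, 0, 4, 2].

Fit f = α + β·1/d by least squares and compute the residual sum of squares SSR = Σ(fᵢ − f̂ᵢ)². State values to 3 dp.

SSR = 1.388

Normal-equation sums: Σ1 = 4, Σ1/d = 1/3, Σ1/d·1/d = 25/18.
Right-hand side: Σf = 8, Σ1/d·f = 11/3.
Normal equations: [[4, 1/3]; [1/3, 25/18]]·[α, β]ᵀ = [8, 11/3]ᵀ.
Eliminating β: (25/18)·(row 1) − (1/3)·(row 2) gives (49/9)·α = (25/18)·8 − (1/3)·(11/3) = 89/9, so α = 89/49.
Then β = ((11/3) − (1/3)·(89/49))/(25/18) = 108/49.
Residuals: 45/49, -5/7, -1/49, -9/49; SSR = 68/49.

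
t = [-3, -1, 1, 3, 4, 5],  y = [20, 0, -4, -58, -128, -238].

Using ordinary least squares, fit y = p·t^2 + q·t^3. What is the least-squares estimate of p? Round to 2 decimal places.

p = -2.15

The normal equations are: 1045·p + 4149·q = -8344;  4149·p + 21181·q = -40052.
(Σt^2·t^2 = 1045, Σt^2·t^3 = 4149, Σt^3·t^3 = 21181, Σt^2·y = -8344, Σt^3·y = -40052.)
det = 1045·21181 − 4149² = 4919944.
p = ((-8344)·21181 − 4149·(-40052))/4919944 = -2639629/1229986; q = (1045·(-40052) − 4149·(-8344))/4919944 = -1808771/1229986.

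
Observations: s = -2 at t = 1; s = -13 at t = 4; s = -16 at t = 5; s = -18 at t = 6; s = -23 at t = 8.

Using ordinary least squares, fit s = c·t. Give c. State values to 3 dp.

c = -3.000

XᵀX·[c]ᵀ = Xᵀs reads: 142·c = -426.
Hence c = -426 / 142 ≈ -3.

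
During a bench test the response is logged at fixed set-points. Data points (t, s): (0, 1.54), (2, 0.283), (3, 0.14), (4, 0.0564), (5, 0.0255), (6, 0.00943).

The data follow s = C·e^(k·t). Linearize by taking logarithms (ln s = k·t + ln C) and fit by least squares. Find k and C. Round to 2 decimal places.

Let Y = ln s. Fitting Y = k·t + ln C by least squares:
XᵀX = [[90.0000, 20.0000]; [20.0000, 6]], rhs = [-66.2526, -14.0049]ᵀ  (here Σt = 20.0000, Σ(t)² = 90.0000, Σln s = -14.0049, Σt·ln s = -66.2526).
Δ = 90.0000·6 − (20.0000)² = 140.0000; k = (-66.2526·6 − 20.0000·-14.0049)/140.0000 = -0.83870, ln C = (90.0000·-14.0049 − 20.0000·-66.2526)/140.0000 = 0.46154, so C = exp(0.46154) = 1.58651.

k = -0.84, C = 1.59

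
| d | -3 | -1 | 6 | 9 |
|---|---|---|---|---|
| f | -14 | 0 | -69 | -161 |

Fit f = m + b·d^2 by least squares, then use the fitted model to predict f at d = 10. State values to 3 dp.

Entries of XᵀX: Σ1 = 4, Σd^2 = 127, Σd^2·d^2 = 7939.
Right-hand side: Σf = -244, Σd^2·f = -15651.
So XᵀX·[m, b]ᵀ = Xᵀf: [[4, 127]; [127, 7939]]·[m, b]ᵀ = [-244, -15651]ᵀ.
det = 4·7939 − 127² = 15627.
m = ((-244)·7939 − 127·(-15651))/15627 = 50561/15627; b = (4·(-15651) − 127·(-244))/15627 = -31616/15627.
At d = 10: f̂ = (50561/15627)·(1) + (-31616/15627)·(100) = -1037013/5209.

f̂ = -199.081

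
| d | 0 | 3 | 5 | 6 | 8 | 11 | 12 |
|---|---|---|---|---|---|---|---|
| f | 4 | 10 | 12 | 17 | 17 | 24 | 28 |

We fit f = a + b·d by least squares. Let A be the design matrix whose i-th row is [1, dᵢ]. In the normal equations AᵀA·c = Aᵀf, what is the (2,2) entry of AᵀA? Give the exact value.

Row 2 ↔ basis d, column 2 ↔ basis d, so (AᵀA)_{2,2} = Σᵢ (d)·(d) = (0)·(0) + (3)·(3) + (5)·(5) + (6)·(6) + (8)·(8) + (11)·(11) + (12)·(12) = 399.

399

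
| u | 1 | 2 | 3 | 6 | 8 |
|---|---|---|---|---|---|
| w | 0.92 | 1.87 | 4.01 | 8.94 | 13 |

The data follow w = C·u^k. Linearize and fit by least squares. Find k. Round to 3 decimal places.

k = 1.298

Taking logs, ln w = k·ln u + ln C, so regress ln w on ln u.
Sums: Σln u = 5.6630, Σ(ln u)² = 9.2219, Σln w = 6.6868, Σln u·ln w = 11.2182.
Normal system: [[9.2219, 5.6630]; [5.6630, 5]]·[k, ln C]ᵀ = [11.2182, 6.6868]ᵀ.
Δ = 9.2219·5 − (5.6630)² = 14.0403; k = (11.2182·5 − 5.6630·6.6868)/14.0403 = 1.29796, ln C = (9.2219·6.6868 − 5.6630·11.2182)/14.0403 = -0.13269.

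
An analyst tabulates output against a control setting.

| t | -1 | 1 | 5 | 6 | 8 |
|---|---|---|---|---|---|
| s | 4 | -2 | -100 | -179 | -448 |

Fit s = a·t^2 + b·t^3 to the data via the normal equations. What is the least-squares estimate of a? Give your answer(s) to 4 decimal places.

a = 1.0529

Entries of AᵀA: Σt^2·t^2 = 6019, Σt^2·t^3 = 43669, Σt^3·t^3 = 324427.
Right-hand side: Σt^2·s = -37614, Σt^3·s = -280546.
AᵀA·[a, b]ᵀ = Aᵀs becomes [[6019, 43669]; [43669, 324427]]·[a, b]ᵀ = [-37614, -280546]ᵀ.
det = 6019·324427 − 43669² = 45744552.
a = ((-37614)·324427 − 43669·(-280546))/45744552 = 6020762/5718069; b = (6019·(-280546) − 43669·(-37614))/45744552 = -5755076/5718069.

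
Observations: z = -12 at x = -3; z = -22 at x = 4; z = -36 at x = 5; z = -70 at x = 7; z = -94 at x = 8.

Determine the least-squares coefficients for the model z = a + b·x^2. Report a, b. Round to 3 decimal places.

a = 1.489, b = -1.481

The normal equations are: 5·a + 163·b = -234;  163·a + 7459·b = -10806.
Eliminating b: 7459·(row 1) − 163·(row 2) gives 10726·a = 7459·(-234) − 163·(-10806) = 15972, so a = 7986/5363.
Then b = ((-10806) − 163·(7986/5363))/7459 = -7944/5363.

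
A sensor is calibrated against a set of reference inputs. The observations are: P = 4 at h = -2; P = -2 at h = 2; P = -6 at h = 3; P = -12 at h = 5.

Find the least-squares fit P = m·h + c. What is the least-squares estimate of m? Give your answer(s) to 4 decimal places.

m = -2.2308

The normal equations are: 42·m + 8·c = -90;  8·m + 4·c = -16.
Eliminating c: 4·(row 1) − 8·(row 2) gives 104·m = 4·(-90) − 8·(-16) = -232, so m = -29/13.
Then c = ((-16) − 8·(-29/13))/4 = 6/13.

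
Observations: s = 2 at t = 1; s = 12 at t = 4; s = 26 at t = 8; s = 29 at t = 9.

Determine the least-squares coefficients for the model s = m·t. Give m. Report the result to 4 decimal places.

m = 3.2037

Compute the Gram sums: Σt·t = 162.
And Σt·s = 519.
AᵀA·[m]ᵀ = Aᵀs becomes [[162]]·[m]ᵀ = [519]ᵀ.
m = 519/162 = 3.2037.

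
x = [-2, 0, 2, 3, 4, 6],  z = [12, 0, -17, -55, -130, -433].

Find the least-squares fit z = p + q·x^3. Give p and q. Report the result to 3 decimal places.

Compute the Gram sums: Σ1 = 6, Σx^3 = 307, Σx^3·x^3 = 51609.
For Mᵀz: Σz = -623, Σx^3·z = -103565.
Normal equations: [[6, 307]; [307, 51609]]·[p, q]ᵀ = [-623, -103565]ᵀ.
Δ = 6·51609 − 307² = 215405.
p = ((-623)·51609 − 307·(-103565))/215405 = -357952/215405; q = (6·(-103565) − 307·(-623))/215405 = -430129/215405.

p = -1.662, q = -1.997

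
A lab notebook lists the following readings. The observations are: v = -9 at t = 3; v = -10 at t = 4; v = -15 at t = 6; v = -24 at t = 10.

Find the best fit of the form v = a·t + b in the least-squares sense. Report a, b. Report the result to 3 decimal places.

a = -2.209, b = -1.800

From the data, Σt·t = 161, Σt = 23, Σ1 = 4.
Right-hand side: Σt·v = -397, Σv = -58.
XᵀX·[a, b]ᵀ = Xᵀv becomes [[161, 23]; [23, 4]]·[a, b]ᵀ = [-397, -58]ᵀ.
Eliminating b: 4·(row 1) − 23·(row 2) gives 115·a = 4·(-397) − 23·(-58) = -254, so a = -254/115.
Then b = ((-58) − 23·(-254/115))/4 = -9/5.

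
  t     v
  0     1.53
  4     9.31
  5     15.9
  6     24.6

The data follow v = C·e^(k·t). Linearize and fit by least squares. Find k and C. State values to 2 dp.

Taking logs, ln v = k·t + ln C, so regress ln v on t.
XᵀX = [[77.0000, 15.0000]; [15.0000, 4]], rhs = [41.9724, 8.6254]ᵀ  (here Σt = 15.0000, Σ(t)² = 77.0000, Σln v = 8.6254, Σt·ln v = 41.9724).
Slope k = (n·Σt·ln v − Σt·Σln v)/(n·Σ(t)² − (Σt)²) = (4·41.9724 − 15.0000·8.6254)/83.0000 = 0.46396; ln C = (Σln v − k·Σt)/n = 0.41652, so C = exp(0.41652) = 1.51667.

k = 0.46, C = 1.52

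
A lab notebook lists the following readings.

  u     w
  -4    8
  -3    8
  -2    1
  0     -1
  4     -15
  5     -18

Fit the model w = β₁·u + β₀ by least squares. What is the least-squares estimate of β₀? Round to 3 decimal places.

Normal-equation sums: Σu·u = 70, Σu = 0, Σ1 = 6.
For Xᵀw: Σu·w = -208, Σw = -17.
XᵀX·[β₁, β₀]ᵀ = Xᵀw becomes [[70, 0]; [0, 6]]·[β₁, β₀]ᵀ = [-208, -17]ᵀ.
Eliminating β₀: 6·(row 1) − 0·(row 2) gives 420·β₁ = 6·(-208) − 0·(-17) = -1248, so β₁ = -104/35.
Then β₀ = ((-17) − 0·(-104/35))/6 = -17/6.

β₀ = -2.833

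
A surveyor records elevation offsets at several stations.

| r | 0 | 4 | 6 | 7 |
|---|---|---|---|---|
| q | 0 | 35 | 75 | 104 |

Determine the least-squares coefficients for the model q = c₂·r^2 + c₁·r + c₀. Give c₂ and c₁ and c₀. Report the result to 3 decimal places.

From the data, Σr^2·r^2 = 3953, Σr^2·r = 623, Σr^2 = 101, Σr·r = 101, Σr = 17, Σ1 = 4.
Right-hand side: Σr^2·q = 8356, Σr·q = 1318, Σq = 214.
XᵀX·[c₂, c₁, c₀]ᵀ = Xᵀq becomes [[3953, 623, 101]; [623, 101, 17]; [101, 17, 4]]·[c₂, c₁, c₀]ᵀ = [8356, 1318, 214]ᵀ.
Row-reducing yields c₂ = 255/124, c₁ = 7/20, c₀ = 27/310.

c₂ = 2.056, c₁ = 0.350, c₀ = 0.087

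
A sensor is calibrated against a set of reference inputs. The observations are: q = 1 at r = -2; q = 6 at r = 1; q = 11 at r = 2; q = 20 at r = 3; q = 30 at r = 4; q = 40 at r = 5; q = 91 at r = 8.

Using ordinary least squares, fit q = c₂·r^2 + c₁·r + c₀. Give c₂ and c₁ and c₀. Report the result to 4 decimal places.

c₂ = 1.0644, c₁ = 2.5636, c₀ = 2.0347

From the data, Σr^2·r^2 = 5091, Σr^2·r = 729, Σr^2 = 123, Σr·r = 123, Σr = 21, Σ1 = 7.
For Mᵀq: Σr^2·q = 7538, Σr·q = 1134, Σq = 199.
Inverting the 3×3 Gram matrix, [c₂, c₁, c₀]ᵀ = [5735/5388, 23021/8980, 4568/2245]ᵀ.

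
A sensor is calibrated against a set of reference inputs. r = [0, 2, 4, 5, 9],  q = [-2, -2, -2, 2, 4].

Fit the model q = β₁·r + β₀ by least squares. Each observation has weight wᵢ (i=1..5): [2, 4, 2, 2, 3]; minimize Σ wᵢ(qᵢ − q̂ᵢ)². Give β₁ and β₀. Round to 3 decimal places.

Forming AᵀWA = [[341, 53]; [53, 13]] and AᵀWq = [96, 0]ᵀ gives AᵀWA·[β₁, β₀]ᵀ = AᵀWq.
Eliminating β₀: 13·(row 1) − 53·(row 2) gives 1624·β₁ = 13·96 − 53·0 = 1248, so β₁ = 156/203.
Then β₀ = (0 − 53·(156/203))/13 = -636/203.

β₁ = 0.768, β₀ = -3.133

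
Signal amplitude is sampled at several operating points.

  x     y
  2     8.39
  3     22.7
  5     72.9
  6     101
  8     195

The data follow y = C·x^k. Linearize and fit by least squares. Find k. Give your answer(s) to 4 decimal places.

k = 2.2567

Taking logs, ln y = k·ln x + ln C, so regress ln y on ln x.
Sums: Σln x = 7.2724, Σ(ln x)² = 11.8122, Σln y = 19.4266, Σln x·ln y = 31.0417.
Normal system: [[11.8122, 7.2724]; [7.2724, 5]]·[k, ln C]ᵀ = [31.0417, 19.4266]ᵀ.
Slope k = (n·Σln x·ln y − Σln x·Σln y)/(n·Σ(ln x)² − (Σln x)²) = (5·31.0417 − 7.2724·19.4266)/6.1731 = 2.25666; ln C = (Σln y − k·Σln x)/n = 0.60306.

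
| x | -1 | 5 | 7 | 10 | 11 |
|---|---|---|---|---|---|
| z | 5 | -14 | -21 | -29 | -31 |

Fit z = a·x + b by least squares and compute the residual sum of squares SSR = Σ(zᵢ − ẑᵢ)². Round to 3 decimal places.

SSR = 2.673

Sums needed: Σx·x = 296, Σx = 32, Σ1 = 5.
Right-hand side: Σx·z = -853, Σz = -90.
Determinant 296·5 − 32² = 456.
a = ((-853)·5 − 32·(-90))/456 = -1385/456; b = (296·(-90) − 32·(-853))/456 = 82/57.
Residuals: 239/456, -115/456, -179/152, -5/76, 443/456; SSR = 1219/456.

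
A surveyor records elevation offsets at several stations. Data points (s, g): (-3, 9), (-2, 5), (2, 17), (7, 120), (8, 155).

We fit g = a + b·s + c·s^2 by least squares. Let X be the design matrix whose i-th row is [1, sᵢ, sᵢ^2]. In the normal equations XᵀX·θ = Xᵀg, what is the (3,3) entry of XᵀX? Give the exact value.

Row 3 ↔ basis s^2, column 3 ↔ basis s^2, so (XᵀX)_{3,3} = Σᵢ (s^2)·(s^2) = (9)·(9) + (4)·(4) + (4)·(4) + (49)·(49) + (64)·(64) = 6610.

6610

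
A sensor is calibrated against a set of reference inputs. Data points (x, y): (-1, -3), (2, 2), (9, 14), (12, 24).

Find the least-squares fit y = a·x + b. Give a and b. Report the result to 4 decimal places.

a = 1.9954, b = -1.7248

Normal-equation sums: Σx·x = 230, Σx = 22, Σ1 = 4.
For Aᵀy: Σx·y = 421, Σy = 37.
Normal equations: [[230, 22]; [22, 4]]·[a, b]ᵀ = [421, 37]ᵀ.
Eliminating b: 4·(row 1) − 22·(row 2) gives 436·a = 4·421 − 22·37 = 870, so a = 435/218.
Then b = (37 − 22·(435/218))/4 = -188/109.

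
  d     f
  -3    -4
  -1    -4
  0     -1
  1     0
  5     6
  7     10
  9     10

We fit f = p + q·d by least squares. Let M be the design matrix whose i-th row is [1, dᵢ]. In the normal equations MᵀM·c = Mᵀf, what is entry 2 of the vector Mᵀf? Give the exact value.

Entry 2 ↔ basis d, so (Mᵀf)_{2} = Σᵢ (d)·fᵢ = (-3)·(-4) + (-1)·(-4) + (0)·(-1) + (1)·(0) + (5)·(6) + (7)·(10) + (9)·(10) = 206.

206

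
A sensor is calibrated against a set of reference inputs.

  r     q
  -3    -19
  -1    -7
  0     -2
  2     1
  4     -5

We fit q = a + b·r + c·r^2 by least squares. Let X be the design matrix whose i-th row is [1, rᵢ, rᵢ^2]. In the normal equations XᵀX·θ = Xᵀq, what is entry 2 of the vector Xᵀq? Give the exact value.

Entry 2 ↔ basis r, so (Xᵀq)_{2} = Σᵢ (r)·qᵢ = (-3)·(-19) + (-1)·(-7) + (0)·(-2) + (2)·(1) + (4)·(-5) = 46.

46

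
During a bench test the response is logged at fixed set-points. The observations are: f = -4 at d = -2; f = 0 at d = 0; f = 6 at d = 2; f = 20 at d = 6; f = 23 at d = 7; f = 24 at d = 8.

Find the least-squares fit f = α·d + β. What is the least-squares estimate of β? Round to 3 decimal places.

Setting ∂/∂α … = 0 gives: 157·α + 21·β = 493;  21·α + 6·β = 69.
Eliminating β: 6·(row 1) − 21·(row 2) gives 501·α = 6·493 − 21·69 = 1509, so α = 503/167.
Then β = (69 − 21·(503/167))/6 = 160/167.

β = 0.958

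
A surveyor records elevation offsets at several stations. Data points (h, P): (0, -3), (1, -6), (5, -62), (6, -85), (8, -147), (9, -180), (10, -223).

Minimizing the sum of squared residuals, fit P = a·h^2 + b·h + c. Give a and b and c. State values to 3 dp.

a = -2.039, b = -1.556, c = -2.773

Normal-equation sums: Σh^2·h^2 = 22579, Σh^2·h = 2583, Σh^2 = 307, Σh·h = 307, Σh = 39, Σ1 = 7.
And Σh^2·P = -50904, Σh·P = -5852, ΣP = -706.
AᵀA·[a, b, c]ᵀ = AᵀP becomes [[22579, 2583, 307]; [2583, 307, 39]; [307, 39, 7]]·[a, b, c]ᵀ = [-50904, -5852, -706]ᵀ.
Solving the 3×3 system (Gaussian elimination) gives a = -25132/12327, b = -12787/8218, c = -68371/24654.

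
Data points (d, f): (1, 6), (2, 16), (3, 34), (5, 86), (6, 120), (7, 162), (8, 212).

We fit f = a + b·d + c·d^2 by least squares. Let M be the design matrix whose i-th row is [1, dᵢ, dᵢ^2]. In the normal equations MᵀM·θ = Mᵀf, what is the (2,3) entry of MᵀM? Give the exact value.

Row 2 ↔ basis d, column 3 ↔ basis d^2, so (MᵀM)_{2,3} = Σᵢ (d)·(d^2) = (1)·(1) + (2)·(4) + (3)·(9) + (5)·(25) + (6)·(36) + (7)·(49) + (8)·(64) = 1232.

1232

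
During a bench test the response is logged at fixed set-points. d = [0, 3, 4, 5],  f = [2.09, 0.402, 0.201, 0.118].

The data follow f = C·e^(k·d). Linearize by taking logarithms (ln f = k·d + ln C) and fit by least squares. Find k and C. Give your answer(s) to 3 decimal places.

With ln fᵢ as the transformed response and dᵢ as the regressor:
Sums: Σd = 12.0000, Σ(d)² = 50.0000, Σln f = -3.9157, Σd·ln f = -19.8371.
Normal system: [[50.0000, 12.0000]; [12.0000, 4]]·[k, ln C]ᵀ = [-19.8371, -3.9157]ᵀ.
Slope k = (n·Σd·ln f − Σd·Σln f)/(n·Σ(d)² − (Σd)²) = (4·-19.8371 − 12.0000·-3.9157)/56.0000 = -0.57786; ln C = (Σln f − k·Σd)/n = 0.75467, so C = exp(0.75467) = 2.12692.

k = -0.578, C = 2.127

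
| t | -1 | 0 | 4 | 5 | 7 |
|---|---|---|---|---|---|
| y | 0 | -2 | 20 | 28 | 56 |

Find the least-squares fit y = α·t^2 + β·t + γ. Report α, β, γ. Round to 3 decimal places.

α = 1.064, β = 0.682, γ = -1.019

MᵀM·[α, β, γ]ᵀ = Mᵀy reads: 3283·α + 531·β + 91·γ = 3764;  531·α + 91·β + 15·γ = 612;  91·α + 15·β + 5·γ = 102.
Row-reducing yields α = 5501/5168, β = 3525/5168, γ = -2633/2584.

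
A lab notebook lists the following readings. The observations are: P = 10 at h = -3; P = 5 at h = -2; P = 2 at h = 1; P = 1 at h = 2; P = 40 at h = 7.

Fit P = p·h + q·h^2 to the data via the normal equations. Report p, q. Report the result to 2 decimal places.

Setting ∂/∂p … = 0 gives: 67·p + 317·q = 244;  317·p + 2515·q = 2076.
(Σh·h = 67, Σh·h^2 = 317, Σh^2·h^2 = 2515, Σh·P = 244, Σh^2·P = 2076.)
Determinant 67·2515 − 317² = 68016.
p = (244·2515 − 317·2076)/68016 = -2777/4251; q = (67·2076 − 317·244)/68016 = 3859/4251.

p = -0.65, q = 0.91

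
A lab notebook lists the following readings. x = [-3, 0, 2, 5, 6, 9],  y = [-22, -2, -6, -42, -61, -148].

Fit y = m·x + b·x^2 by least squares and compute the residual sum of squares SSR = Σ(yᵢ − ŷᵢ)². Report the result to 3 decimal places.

SSR = 7.913

Sums needed: Σx·x = 155, Σx·x^2 = 1051, Σx^2·x^2 = 8579.
Right-hand side: Σx·y = -1854, Σx^2·y = -15456.
Eliminating b: 8579·(row 1) − 1051·(row 2) gives 225144·m = 8579·(-1854) − 1051·(-15456) = 338790, so m = 56465/37524.
Then b = ((-15456) − 1051·(56465/37524))/8579 = -74521/37524.
Residuals: 1213/3127, -2, -6665/6254, 391/3127, 9167/6254, -2128/3127; SSR = 49491/6254.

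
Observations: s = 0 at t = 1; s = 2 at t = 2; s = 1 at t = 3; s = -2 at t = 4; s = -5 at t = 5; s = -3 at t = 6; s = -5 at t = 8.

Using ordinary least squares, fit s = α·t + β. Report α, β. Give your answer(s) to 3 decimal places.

α = -0.984, β = 2.361

With design matrix X, XᵀX = [[155, 29]; [29, 7]] and Xᵀs = [-84, -12]ᵀ.
Eliminating β: 7·(row 1) − 29·(row 2) gives 244·α = 7·(-84) − 29·(-12) = -240, so α = -60/61.
Then β = ((-12) − 29·(-60/61))/7 = 144/61.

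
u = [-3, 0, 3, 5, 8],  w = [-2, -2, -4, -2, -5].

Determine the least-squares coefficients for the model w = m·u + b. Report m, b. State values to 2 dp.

m = -0.23, b = -2.40

The normal system XᵀX·[m, b]ᵀ = Xᵀw is [[107, 13]; [13, 5]]·[m, b]ᵀ = [-56, -15]ᵀ.
Determinant 107·5 − 13² = 366.
m = ((-56)·5 − 13·(-15))/366 = -85/366; b = (107·(-15) − 13·(-56))/366 = -877/366.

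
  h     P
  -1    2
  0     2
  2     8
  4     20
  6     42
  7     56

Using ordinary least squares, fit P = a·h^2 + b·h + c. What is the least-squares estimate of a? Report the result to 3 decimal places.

XᵀX·[a, b, c]ᵀ = XᵀP reads: 3970·a + 630·b + 106·c = 4610;  630·a + 106·b + 18·c = 738;  106·a + 18·b + 6·c = 130.
(Σh^2·h^2 = 3970, Σh^2·h = 630, Σh^2 = 106, Σh·h = 106, Σh = 18, Σ1 = 6, Σh^2·P = 4610, Σh·P = 738, ΣP = 130.)
Row-reducing yields a = 1, b = 9/13, c = 25/13.

a = 1.000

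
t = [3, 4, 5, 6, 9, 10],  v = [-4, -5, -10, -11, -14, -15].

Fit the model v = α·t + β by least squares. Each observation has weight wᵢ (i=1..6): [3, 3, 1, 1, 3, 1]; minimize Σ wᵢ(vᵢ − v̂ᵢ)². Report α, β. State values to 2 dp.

Entries of AᵀWA: Σwᵢ·t·t = 479, Σwᵢ·t = 69, Σwᵢ·1 = 12.
For AᵀWv: Σwᵢ·t·v = -740, Σwᵢ·v = -105.
Δ = 479·12 − 69² = 987.
α = ((-740)·12 − 69·(-105))/987 = -545/329; β = (479·(-105) − 69·(-740))/987 = 255/329.

α = -1.66, β = 0.78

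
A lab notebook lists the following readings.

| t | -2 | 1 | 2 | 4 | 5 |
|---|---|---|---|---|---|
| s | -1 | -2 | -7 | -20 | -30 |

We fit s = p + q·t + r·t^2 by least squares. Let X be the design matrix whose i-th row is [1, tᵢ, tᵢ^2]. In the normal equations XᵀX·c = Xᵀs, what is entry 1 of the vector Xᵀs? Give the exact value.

-60

Entry 1 ↔ basis 1, so (Xᵀs)_{1} = Σᵢ sᵢ = (1)·(-1) + (1)·(-2) + (1)·(-7) + (1)·(-20) + (1)·(-30) = -60.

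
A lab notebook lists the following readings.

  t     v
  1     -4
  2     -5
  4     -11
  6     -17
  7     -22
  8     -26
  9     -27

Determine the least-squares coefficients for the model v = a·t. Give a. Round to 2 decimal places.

a = -3.05

From the data, Σt·t = 251.
Moment sums: Σt·v = -765.
a = (-765)/251 = -3.04781.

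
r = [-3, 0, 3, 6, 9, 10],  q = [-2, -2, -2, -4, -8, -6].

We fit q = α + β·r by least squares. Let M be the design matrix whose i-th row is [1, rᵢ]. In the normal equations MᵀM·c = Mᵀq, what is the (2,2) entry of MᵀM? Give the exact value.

235

Row 2 ↔ basis r, column 2 ↔ basis r, so (MᵀM)_{2,2} = Σᵢ (r)·(r) = (-3)·(-3) + (0)·(0) + (3)·(3) + (6)·(6) + (9)·(9) + (10)·(10) = 235.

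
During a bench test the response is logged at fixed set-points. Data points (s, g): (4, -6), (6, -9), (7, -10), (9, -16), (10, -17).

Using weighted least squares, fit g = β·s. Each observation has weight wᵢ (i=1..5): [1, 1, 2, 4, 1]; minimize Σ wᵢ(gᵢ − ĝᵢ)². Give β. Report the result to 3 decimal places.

With design matrix M, MᵀWM = [[574]] and MᵀWg = [-964]ᵀ.
β = (-964)/574 = -1.67944.

β = -1.679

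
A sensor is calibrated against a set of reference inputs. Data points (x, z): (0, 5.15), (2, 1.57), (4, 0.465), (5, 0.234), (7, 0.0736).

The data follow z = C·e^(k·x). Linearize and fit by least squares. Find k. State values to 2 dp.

k = -0.61

Taking logs, ln z = k·x + ln C, so regress ln z on x.
Σx = 18.0000, Σ(x)² = 94.0000, Σln z = -2.7372, Σx·ln z = -27.6867.
Equations: 94.0000·k + 18.0000·ln C = -27.6867;  18.0000·k + 5·ln C = -2.7372.
Slope k = (n·Σx·ln z − Σx·Σln z)/(n·Σ(x)² − (Σx)²) = (5·-27.6867 − 18.0000·-2.7372)/146.0000 = -0.61071; ln C = (Σln z − k·Σx)/n = 1.65112.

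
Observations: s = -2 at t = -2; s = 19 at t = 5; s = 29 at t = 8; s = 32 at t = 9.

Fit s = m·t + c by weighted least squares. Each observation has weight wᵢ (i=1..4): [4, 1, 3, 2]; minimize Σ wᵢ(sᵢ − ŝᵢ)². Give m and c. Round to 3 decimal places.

With design matrix M, MᵀWM = [[395, 39]; [39, 10]] and MᵀWs = [1383, 162]ᵀ.
Determinant 395·10 − 39² = 2429.
m = (1383·10 − 39·162)/2429 = 7512/2429; c = (395·162 − 39·1383)/2429 = 10053/2429.

m = 3.093, c = 4.139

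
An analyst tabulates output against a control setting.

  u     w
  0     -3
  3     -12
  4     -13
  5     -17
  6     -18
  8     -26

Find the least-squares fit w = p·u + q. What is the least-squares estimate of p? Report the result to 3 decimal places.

p = -2.768

The normal system MᵀM·[p, q]ᵀ = Mᵀw is [[150, 26]; [26, 6]]·[p, q]ᵀ = [-489, -89]ᵀ.
det = 150·6 − 26² = 224.
p = ((-489)·6 − 26·(-89))/224 = -155/56; q = (150·(-89) − 26·(-489))/224 = -159/56.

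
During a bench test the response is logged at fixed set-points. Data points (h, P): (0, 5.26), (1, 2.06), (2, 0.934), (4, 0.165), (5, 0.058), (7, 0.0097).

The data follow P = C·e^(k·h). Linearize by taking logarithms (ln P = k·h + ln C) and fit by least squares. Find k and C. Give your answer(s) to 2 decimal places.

k = -0.90, C = 5.35

Let Y = ln P. Fitting Y = k·h + ln C by least squares:
Over the data: Σh = 19.0000, Σ(h)² = 95.0000, Σln P = -6.9702, Σh·ln P = -53.3071.
Normal system: [[95.0000, 19.0000]; [19.0000, 6]]·[k, ln C]ᵀ = [-53.3071, -6.9702]ᵀ.
Slope k = (n·Σh·ln P − Σh·Σln P)/(n·Σ(h)² − (Σh)²) = (6·-53.3071 − 19.0000·-6.9702)/209.0000 = -0.89669; ln C = (Σln P − k·Σh)/n = 1.67783, so C = exp(1.67783) = 5.35391.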